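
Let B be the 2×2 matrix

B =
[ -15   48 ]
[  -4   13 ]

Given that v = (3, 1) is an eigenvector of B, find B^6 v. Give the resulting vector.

(3, 1)

First find the eigenvalue: Bv = (3, 1) = 1·(3, 1), so λ = 1.
Then B^6 v = λ^6·v = 1^6·(3, 1) = 1·(3, 1) = (3, 1).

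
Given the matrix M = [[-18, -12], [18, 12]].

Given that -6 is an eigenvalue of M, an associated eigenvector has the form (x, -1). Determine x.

We need (M + 6I)v = 0.
M + 6I = [[-12, -12], [18, 18]].
Row 1: (-12)·x + (-12)·-1 = 0
Row 2: (18)·x + (18)·-1 = 0
Solving gives x = 1.
Check: M·(1, -1) = (-6, 6) = -6·(1, -1).

1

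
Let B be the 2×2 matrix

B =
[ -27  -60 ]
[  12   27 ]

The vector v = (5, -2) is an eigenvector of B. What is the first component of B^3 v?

-135

First find the eigenvalue: Bv = (-15, 6) = -3·(5, -2), so λ = -3.
Then B^3 v = λ^3·v = (-3)^3·(5, -2) = -27·(5, -2) = (-135, 54).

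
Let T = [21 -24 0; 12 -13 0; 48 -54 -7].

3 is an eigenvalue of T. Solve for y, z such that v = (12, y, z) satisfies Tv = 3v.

We need (T - 3I)v = 0.
T - 3I = [[18, -24, 0], [12, -16, 0], [48, -54, -10]].
Row 1: (18)·12 + (-24)·y + (0)·z = 0
Row 2: (12)·12 + (-16)·y + (0)·z = 0
Row 3: (48)·12 + (-54)·y + (-10)·z = 0
Solving gives y = 9, z = 9.
Check: T·(12, 9, 9) = (36, 27, 27) = 3·(12, 9, 9).

9, 9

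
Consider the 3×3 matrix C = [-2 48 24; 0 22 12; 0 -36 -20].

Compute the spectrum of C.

The characteristic polynomial is p(s) = det(sI - C).
Cofactor expansion gives p(s) = s^3 - 12s - 16.
Try s = -2: p(-2) = 0, so -2 is a root.
Dividing by (s + 2) leaves s^2 - 2s - 8.
The quadratic factors as (s + 2)·(s - 4).
Eigenvalues: -2, -2, 4.

-2, -2, 4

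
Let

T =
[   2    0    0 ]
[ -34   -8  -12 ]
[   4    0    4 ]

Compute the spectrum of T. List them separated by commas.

Compute the characteristic polynomial p(μ) = det(μI - T).
Expanding along the first row, p(μ) = μ^3 + 2μ^2 - 40μ + 64.
Since p(4) = 0, μ = 4 is a root.
Factor out (μ - 4): p(μ) = (μ - 4)·(μ^2 + 6μ - 16).
The quadratic factors as (μ + 8)·(μ - 2).
Eigenvalues: -8, 2, 4.

-8, 2, 4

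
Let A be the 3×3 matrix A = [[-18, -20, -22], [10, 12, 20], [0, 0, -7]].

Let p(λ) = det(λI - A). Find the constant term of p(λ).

-112

p(λ) = λ^3 + 13λ^2 + 26λ - 112.
The constant term is -112.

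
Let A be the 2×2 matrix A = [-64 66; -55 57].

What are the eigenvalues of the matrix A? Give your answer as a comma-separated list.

det(A - λI) = (-64 - λ)(57 - λ) - (66)·(-55) = λ^2 + 7λ - 18.
This factors as (λ + 9)·(λ - 2) = 0.
Eigenvalues: -9, 2.

-9, 2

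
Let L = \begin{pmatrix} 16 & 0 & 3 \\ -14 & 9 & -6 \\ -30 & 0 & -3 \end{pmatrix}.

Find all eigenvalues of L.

Set up det(λI - L) = 0.
Expanding along the first row, p(λ) = λ^3 - 22λ^2 + 159λ - 378.
Rational-root test: λ = 6 gives p(6) = 0.
Dividing by (λ - 6) leaves λ^2 - 16λ + 63.
The quadratic factors as (λ - 7)·(λ - 9).
Eigenvalues: 6, 7, 9.

6, 7, 9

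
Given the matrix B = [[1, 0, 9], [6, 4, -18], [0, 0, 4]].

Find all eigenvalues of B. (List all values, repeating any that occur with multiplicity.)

1, 4, 4

Set up det(λI - B) = 0.
Expanding along the first row, p(λ) = λ^3 - 9λ^2 + 24λ - 16.
Try λ = 1: p(1) = 0, so 1 is a root.
Factor out (λ - 1): p(λ) = (λ - 1)·(λ^2 - 8λ + 16).
The quadratic factor is (λ - 4)^2.
Eigenvalues: 1, 4, 4.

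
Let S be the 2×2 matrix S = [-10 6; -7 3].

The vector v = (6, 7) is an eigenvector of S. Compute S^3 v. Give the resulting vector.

(-162, -189)

First find the eigenvalue: Sv = (-18, -21) = -3·(6, 7), so λ = -3.
Then S^3 v = λ^3·v = (-3)^3·(6, 7) = -27·(6, 7) = (-162, -189).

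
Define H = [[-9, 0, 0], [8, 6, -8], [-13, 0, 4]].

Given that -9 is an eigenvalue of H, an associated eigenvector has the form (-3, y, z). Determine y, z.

We need (H + 9I)v = 0.
H + 9I = [[0, 0, 0], [8, 15, -8], [-13, 0, 13]].
Row 1: (0)·-3 + (0)·y + (0)·z = 0
Row 2: (8)·-3 + (15)·y + (-8)·z = 0
Row 3: (-13)·-3 + (0)·y + (13)·z = 0
Solving gives y = 0, z = -3.
Check: H·(-3, 0, -3) = (27, 0, 27) = -9·(-3, 0, -3).

0, -3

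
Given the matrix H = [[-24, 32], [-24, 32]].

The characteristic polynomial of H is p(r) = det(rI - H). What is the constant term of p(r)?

p(r) = r^2 - 8r.
The constant term is 0.

0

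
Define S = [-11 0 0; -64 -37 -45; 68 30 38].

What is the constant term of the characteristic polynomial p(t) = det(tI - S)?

-616

p(0) = det(0·I − S) = det(−S) = (−1)^3·det(S).
det(S) = 616, so p(0) = -616.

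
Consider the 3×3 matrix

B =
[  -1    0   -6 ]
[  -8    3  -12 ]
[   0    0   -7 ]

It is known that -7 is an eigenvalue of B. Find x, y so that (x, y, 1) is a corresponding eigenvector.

We need (B + 7I)v = 0.
B + 7I = [[6, 0, -6], [-8, 10, -12], [0, 0, 0]].
Row 1: (6)·x + (0)·y + (-6)·1 = 0
Row 2: (-8)·x + (10)·y + (-12)·1 = 0
Row 3: (0)·x + (0)·y + (0)·1 = 0
Solving gives x = 1, y = 2.
Check: B·(1, 2, 1) = (-7, -14, -7) = -7·(1, 2, 1).

1, 2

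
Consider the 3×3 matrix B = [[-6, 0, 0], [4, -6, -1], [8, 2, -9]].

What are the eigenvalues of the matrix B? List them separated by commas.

-8, -7, -6

The characteristic polynomial is p(t) = det(tI - B).
Expanding the 3×3 determinant: p(t) = t^3 + 21t^2 + 146t + 336.
Rational-root test: t = -6 gives p(-6) = 0.
Dividing by (t + 6) leaves t^2 + 15t + 56.
The quadratic factors as (t + 8)·(t + 7).
Eigenvalues: -8, -7, -6.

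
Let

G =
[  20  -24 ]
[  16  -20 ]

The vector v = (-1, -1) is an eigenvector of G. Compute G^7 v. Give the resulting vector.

(16384, 16384)

First find the eigenvalue: Gv = (4, 4) = -4·(-1, -1), so λ = -4.
Then G^7 v = λ^7·v = (-4)^7·(-1, -1) = -16384·(-1, -1) = (16384, 16384).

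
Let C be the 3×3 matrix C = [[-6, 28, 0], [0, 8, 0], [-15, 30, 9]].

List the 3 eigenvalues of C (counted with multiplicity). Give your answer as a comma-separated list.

-6, 8, 9

Set up det(sI - C) = 0.
Cofactor expansion gives p(s) = s^3 - 11s^2 - 30s + 432.
Rational-root test: s = -6 gives p(-6) = 0.
Dividing by (s + 6) leaves s^2 - 17s + 72.
The quadratic factors as (s - 8)·(s - 9).
Eigenvalues: -6, 8, 9.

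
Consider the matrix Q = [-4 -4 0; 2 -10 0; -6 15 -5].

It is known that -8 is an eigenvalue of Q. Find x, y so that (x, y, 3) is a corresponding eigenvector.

We need (Q + 8I)v = 0.
Q + 8I = [[4, -4, 0], [2, -2, 0], [-6, 15, 3]].
Row 1: (4)·x + (-4)·y + (0)·3 = 0
Row 2: (2)·x + (-2)·y + (0)·3 = 0
Row 3: (-6)·x + (15)·y + (3)·3 = 0
Solving gives x = -1, y = -1.
Check: Q·(-1, -1, 3) = (8, 8, -24) = -8·(-1, -1, 3).

-1, -1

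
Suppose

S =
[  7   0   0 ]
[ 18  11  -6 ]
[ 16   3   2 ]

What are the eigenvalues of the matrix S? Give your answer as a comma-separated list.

Compute the characteristic polynomial p(lambda) = det(lambda·I - S).
Cofactor expansion gives p(lambda) = lambda^3 - 20·lambda^2 + 131·lambda - 280.
Rational-root test: lambda = 8 gives p(8) = 0.
Dividing by (lambda - 8) leaves lambda^2 - 12·lambda + 35.
The quadratic factors as (lambda - 5)·(lambda - 7).
Eigenvalues: 5, 7, 8.

5, 7, 8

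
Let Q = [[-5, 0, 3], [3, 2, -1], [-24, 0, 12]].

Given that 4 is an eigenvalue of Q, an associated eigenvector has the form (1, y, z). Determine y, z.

We need (Q - 4I)v = 0.
Q - 4I = [[-9, 0, 3], [3, -2, -1], [-24, 0, 8]].
Row 1: (-9)·1 + (0)·y + (3)·z = 0
Row 2: (3)·1 + (-2)·y + (-1)·z = 0
Row 3: (-24)·1 + (0)·y + (8)·z = 0
Solving gives y = 0, z = 3.
Check: Q·(1, 0, 3) = (4, 0, 12) = 4·(1, 0, 3).

0, 3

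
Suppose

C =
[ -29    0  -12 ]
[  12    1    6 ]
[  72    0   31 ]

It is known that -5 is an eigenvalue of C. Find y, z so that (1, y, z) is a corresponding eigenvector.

0, -2

We need (C + 5I)v = 0.
C + 5I = [[-24, 0, -12], [12, 6, 6], [72, 0, 36]].
Row 1: (-24)·1 + (0)·y + (-12)·z = 0
Row 2: (12)·1 + (6)·y + (6)·z = 0
Row 3: (72)·1 + (0)·y + (36)·z = 0
Solving gives y = 0, z = -2.
Check: C·(1, 0, -2) = (-5, 0, 10) = -5·(1, 0, -2).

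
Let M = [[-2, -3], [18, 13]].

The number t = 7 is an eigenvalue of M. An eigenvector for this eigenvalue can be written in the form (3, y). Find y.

We need (M - 7I)v = 0.
M - 7I = [[-9, -3], [18, 6]].
Row 1: (-9)·3 + (-3)·y = 0
Row 2: (18)·3 + (6)·y = 0
Solving gives y = -9.
Check: M·(3, -9) = (21, -63) = 7·(3, -9).

-9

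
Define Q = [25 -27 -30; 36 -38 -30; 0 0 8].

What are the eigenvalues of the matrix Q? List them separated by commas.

-11, -2, 8

The characteristic polynomial is p(lambda) = det(lambda·I - Q).
Expanding the 3×3 determinant: p(lambda) = lambda^3 + 5·lambda^2 - 82·lambda - 176.
Since p(8) = 0, lambda = 8 is a root.
Factor out (lambda - 8): p(lambda) = (lambda - 8)·(lambda^2 + 13·lambda + 22).
The quadratic factors as (lambda + 11)·(lambda + 2).
Eigenvalues: -11, -2, 8.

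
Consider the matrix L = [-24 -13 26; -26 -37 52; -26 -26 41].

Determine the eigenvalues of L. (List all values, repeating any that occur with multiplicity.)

Set up det(μI - L) = 0.
Cofactor expansion gives p(μ) = μ^3 + 20μ^2 + 77μ - 242.
Try μ = -11: p(-11) = 0, so -11 is a root.
Factor out (μ + 11): p(μ) = (μ + 11)·(μ^2 + 9μ - 22).
The quadratic factors as (μ + 11)·(μ - 2).
Eigenvalues: -11, -11, 2.

-11, -11, 2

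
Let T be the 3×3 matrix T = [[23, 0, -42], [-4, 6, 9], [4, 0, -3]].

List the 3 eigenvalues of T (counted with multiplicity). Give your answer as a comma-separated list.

6, 9, 11

The characteristic polynomial is p(lambda) = det(lambda·I - T).
Expanding the 3×3 determinant: p(lambda) = lambda^3 - 26·lambda^2 + 219·lambda - 594.
Rational-root test: lambda = 6 gives p(6) = 0.
Dividing by (lambda - 6) leaves lambda^2 - 20·lambda + 99.
The quadratic factors as (lambda - 9)·(lambda - 11).
Eigenvalues: 6, 9, 11.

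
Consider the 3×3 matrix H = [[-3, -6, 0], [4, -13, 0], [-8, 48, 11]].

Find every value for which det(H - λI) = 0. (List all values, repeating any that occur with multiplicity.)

Compute the characteristic polynomial p(lambda) = det(lambda·I - H).
Expanding the 3×3 determinant: p(lambda) = lambda^3 + 5·lambda^2 - 113·lambda - 693.
Since p(-9) = 0, lambda = -9 is a root.
Factor out (lambda + 9): p(lambda) = (lambda + 9)·(lambda^2 - 4·lambda - 77).
The quadratic factors as (lambda + 7)·(lambda - 11).
Eigenvalues: -9, -7, 11.

-9, -7, 11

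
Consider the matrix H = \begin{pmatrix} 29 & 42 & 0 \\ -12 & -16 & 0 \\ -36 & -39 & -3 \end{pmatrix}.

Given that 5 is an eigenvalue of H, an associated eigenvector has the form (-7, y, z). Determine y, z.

We need (H - 5I)v = 0.
H - 5I = [[24, 42, 0], [-12, -21, 0], [-36, -39, -8]].
Row 1: (24)·-7 + (42)·y + (0)·z = 0
Row 2: (-12)·-7 + (-21)·y + (0)·z = 0
Row 3: (-36)·-7 + (-39)·y + (-8)·z = 0
Solving gives y = 4, z = 12.
Check: H·(-7, 4, 12) = (-35, 20, 60) = 5·(-7, 4, 12).

4, 12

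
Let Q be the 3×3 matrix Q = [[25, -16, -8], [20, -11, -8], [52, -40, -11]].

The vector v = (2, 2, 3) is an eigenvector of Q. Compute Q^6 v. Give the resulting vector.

First find the eigenvalue: Qv = (-6, -6, -9) = -3·(2, 2, 3), so λ = -3.
Then Q^6 v = λ^6·v = (-3)^6·(2, 2, 3) = 729·(2, 2, 3) = (1458, 1458, 2187).

(1458, 1458, 2187)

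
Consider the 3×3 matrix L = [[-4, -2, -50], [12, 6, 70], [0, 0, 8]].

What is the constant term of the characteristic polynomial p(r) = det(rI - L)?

0

p(0) = det(0·I − L) = det(−L) = (−1)^3·det(L).
det(L) = 0, so p(0) = 0.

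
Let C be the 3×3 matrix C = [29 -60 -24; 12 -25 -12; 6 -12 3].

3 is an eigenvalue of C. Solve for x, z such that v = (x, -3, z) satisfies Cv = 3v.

We need (C - 3I)v = 0.
C - 3I = [[26, -60, -24], [12, -28, -12], [6, -12, 0]].
Row 1: (26)·x + (-60)·-3 + (-24)·z = 0
Row 2: (12)·x + (-28)·-3 + (-12)·z = 0
Row 3: (6)·x + (-12)·-3 + (0)·z = 0
Solving gives x = -6, z = 1.
Check: C·(-6, -3, 1) = (-18, -9, 3) = 3·(-6, -3, 1).

-6, 1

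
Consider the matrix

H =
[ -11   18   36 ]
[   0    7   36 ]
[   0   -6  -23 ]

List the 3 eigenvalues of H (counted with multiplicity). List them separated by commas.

The characteristic polynomial is p(λ) = det(λI - H).
Expanding the 3×3 determinant: p(λ) = λ^3 + 27λ^2 + 231λ + 605.
Since p(-11) = 0, λ = -11 is a root.
Factor out (λ + 11): p(λ) = (λ + 11)·(λ^2 + 16λ + 55).
The quadratic factors as (λ + 11)·(λ + 5).
Eigenvalues: -11, -11, -5.

-11, -11, -5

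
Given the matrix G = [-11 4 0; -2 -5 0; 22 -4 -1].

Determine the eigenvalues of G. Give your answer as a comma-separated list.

The characteristic polynomial is p(λ) = det(λI - G).
Expanding along the first row, p(λ) = λ^3 + 17λ^2 + 79λ + 63.
Rational-root test: λ = -7 gives p(-7) = 0.
Factor out (λ + 7): p(λ) = (λ + 7)·(λ^2 + 10λ + 9).
The quadratic factors as (λ + 9)·(λ + 1).
Eigenvalues: -9, -7, -1.

-9, -7, -1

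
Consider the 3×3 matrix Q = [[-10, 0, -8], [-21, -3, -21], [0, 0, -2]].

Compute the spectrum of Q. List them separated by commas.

-10, -3, -2

Set up det(rI - Q) = 0.
Expanding the 3×3 determinant: p(r) = r^3 + 15r^2 + 56r + 60.
Since p(-2) = 0, r = -2 is a root.
Factor out (r + 2): p(r) = (r + 2)·(r^2 + 13r + 30).
The quadratic factors as (r + 10)·(r + 3).
Eigenvalues: -10, -3, -2.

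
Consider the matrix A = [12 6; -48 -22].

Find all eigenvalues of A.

-6, -4

det(A - λI) = (12 - λ)(-22 - λ) - (6)·(-48) = λ^2 + 10λ + 24.
This factors as (λ + 6)·(λ + 4) = 0.
Eigenvalues: -6, -4.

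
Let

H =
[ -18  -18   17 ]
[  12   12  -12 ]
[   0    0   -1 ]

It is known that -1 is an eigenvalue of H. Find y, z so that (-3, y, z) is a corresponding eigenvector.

We need (H + 1I)v = 0.
H + 1I = [[-17, -18, 17], [12, 13, -12], [0, 0, 0]].
Row 1: (-17)·-3 + (-18)·y + (17)·z = 0
Row 2: (12)·-3 + (13)·y + (-12)·z = 0
Row 3: (0)·-3 + (0)·y + (0)·z = 0
Solving gives y = 0, z = -3.
Check: H·(-3, 0, -3) = (3, 0, 3) = -1·(-3, 0, -3).

0, -3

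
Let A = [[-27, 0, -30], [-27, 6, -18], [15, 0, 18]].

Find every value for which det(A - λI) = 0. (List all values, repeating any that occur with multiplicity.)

-12, 3, 6

Compute the characteristic polynomial p(r) = det(rI - A).
Expanding along the first row, p(r) = r^3 + 3r^2 - 90r + 216.
Rational-root test: r = 6 gives p(6) = 0.
Factor out (r - 6): p(r) = (r - 6)·(r^2 + 9r - 36).
The quadratic factors as (r + 12)·(r - 3).
Eigenvalues: -12, 3, 6.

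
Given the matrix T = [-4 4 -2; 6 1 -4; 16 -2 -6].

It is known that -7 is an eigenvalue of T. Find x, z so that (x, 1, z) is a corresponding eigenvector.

0, 2

We need (T + 7I)v = 0.
T + 7I = [[3, 4, -2], [6, 8, -4], [16, -2, 1]].
Row 1: (3)·x + (4)·1 + (-2)·z = 0
Row 2: (6)·x + (8)·1 + (-4)·z = 0
Row 3: (16)·x + (-2)·1 + (1)·z = 0
Solving gives x = 0, z = 2.
Check: T·(0, 1, 2) = (0, -7, -14) = -7·(0, 1, 2).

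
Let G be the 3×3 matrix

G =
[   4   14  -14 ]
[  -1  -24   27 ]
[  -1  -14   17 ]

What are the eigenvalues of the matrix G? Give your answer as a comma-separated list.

-10, 3, 4

The characteristic polynomial is p(λ) = det(λI - G).
Expanding the 3×3 determinant: p(λ) = λ^3 + 3λ^2 - 58λ + 120.
Try λ = 3: p(3) = 0, so 3 is a root.
Dividing by (λ - 3) leaves λ^2 + 6λ - 40.
The quadratic factors as (λ + 10)·(λ - 4).
Eigenvalues: -10, 3, 4.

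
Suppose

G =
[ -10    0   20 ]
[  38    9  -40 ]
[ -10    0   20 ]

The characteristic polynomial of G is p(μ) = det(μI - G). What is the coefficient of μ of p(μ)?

90

p(μ) = μ^3 - 19μ^2 + 90μ.
The coefficient of μ is 90.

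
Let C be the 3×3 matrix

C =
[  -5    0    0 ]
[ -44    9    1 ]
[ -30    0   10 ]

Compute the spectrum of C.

-5, 9, 10

Compute the characteristic polynomial p(s) = det(sI - C).
Expanding along the first row, p(s) = s^3 - 14s^2 - 5s + 450.
Try s = -5: p(-5) = 0, so -5 is a root.
Factor out (s + 5): p(s) = (s + 5)·(s^2 - 19s + 90).
The quadratic factors as (s - 9)·(s - 10).
Eigenvalues: -5, 9, 10.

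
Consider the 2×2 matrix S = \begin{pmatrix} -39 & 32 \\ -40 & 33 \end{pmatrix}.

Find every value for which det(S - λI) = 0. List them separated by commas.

det(S - μI) = (-39 - μ)(33 - μ) - (32)·(-40) = μ^2 + 6μ - 7.
This factors as (μ + 7)·(μ - 1) = 0.
Eigenvalues: -7, 1.

-7, 1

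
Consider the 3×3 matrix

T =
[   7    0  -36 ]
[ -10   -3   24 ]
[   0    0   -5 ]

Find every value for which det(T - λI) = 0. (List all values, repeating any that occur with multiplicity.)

-5, -3, 7

Set up det(λI - T) = 0.
Expanding along the first row, p(λ) = λ^3 + λ^2 - 41λ - 105.
Rational-root test: λ = -5 gives p(-5) = 0.
Dividing by (λ + 5) leaves λ^2 - 4λ - 21.
The quadratic factors as (λ + 3)·(λ - 7).
Eigenvalues: -5, -3, 7.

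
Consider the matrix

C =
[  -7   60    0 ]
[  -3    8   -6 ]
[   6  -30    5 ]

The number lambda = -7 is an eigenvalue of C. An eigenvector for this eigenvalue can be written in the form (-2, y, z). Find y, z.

0, 1

We need (C + 7I)v = 0.
C + 7I = [[0, 60, 0], [-3, 15, -6], [6, -30, 12]].
Row 1: (0)·-2 + (60)·y + (0)·z = 0
Row 2: (-3)·-2 + (15)·y + (-6)·z = 0
Row 3: (6)·-2 + (-30)·y + (12)·z = 0
Solving gives y = 0, z = 1.
Check: C·(-2, 0, 1) = (14, 0, -7) = -7·(-2, 0, 1).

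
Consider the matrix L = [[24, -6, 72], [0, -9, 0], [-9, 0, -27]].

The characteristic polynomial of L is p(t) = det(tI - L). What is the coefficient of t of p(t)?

p(t) = t^3 + 12t^2 + 27t.
The coefficient of t is 27.

27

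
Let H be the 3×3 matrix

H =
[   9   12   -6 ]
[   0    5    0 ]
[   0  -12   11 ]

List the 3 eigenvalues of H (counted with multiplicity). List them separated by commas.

5, 9, 11

Compute the characteristic polynomial p(μ) = det(μI - H).
Cofactor expansion gives p(μ) = μ^3 - 25μ^2 + 199μ - 495.
Rational-root test: μ = 5 gives p(5) = 0.
Dividing by (μ - 5) leaves μ^2 - 20μ + 99.
The quadratic factors as (μ - 9)·(μ - 11).
Eigenvalues: 5, 9, 11.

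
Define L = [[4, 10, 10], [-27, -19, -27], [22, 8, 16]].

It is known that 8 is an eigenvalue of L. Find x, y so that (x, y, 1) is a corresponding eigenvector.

0, -1

We need (L - 8I)v = 0.
L - 8I = [[-4, 10, 10], [-27, -27, -27], [22, 8, 8]].
Row 1: (-4)·x + (10)·y + (10)·1 = 0
Row 2: (-27)·x + (-27)·y + (-27)·1 = 0
Row 3: (22)·x + (8)·y + (8)·1 = 0
Solving gives x = 0, y = -1.
Check: L·(0, -1, 1) = (0, -8, 8) = 8·(0, -1, 1).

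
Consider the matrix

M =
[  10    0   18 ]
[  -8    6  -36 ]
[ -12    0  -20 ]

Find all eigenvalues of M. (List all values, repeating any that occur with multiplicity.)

The characteristic polynomial is p(λ) = det(λI - M).
Expanding along the first row, p(λ) = λ^3 + 4λ^2 - 44λ - 96.
Since p(-2) = 0, λ = -2 is a root.
Factor out (λ + 2): p(λ) = (λ + 2)·(λ^2 + 2λ - 48).
The quadratic factors as (λ + 8)·(λ - 6).
Eigenvalues: -8, -2, 6.

-8, -2, 6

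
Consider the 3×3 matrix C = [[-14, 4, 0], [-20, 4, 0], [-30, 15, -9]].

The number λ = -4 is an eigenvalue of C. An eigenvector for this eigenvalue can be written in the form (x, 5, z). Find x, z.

2, 3

We need (C + 4I)v = 0.
C + 4I = [[-10, 4, 0], [-20, 8, 0], [-30, 15, -5]].
Row 1: (-10)·x + (4)·5 + (0)·z = 0
Row 2: (-20)·x + (8)·5 + (0)·z = 0
Row 3: (-30)·x + (15)·5 + (-5)·z = 0
Solving gives x = 2, z = 3.
Check: C·(2, 5, 3) = (-8, -20, -12) = -4·(2, 5, 3).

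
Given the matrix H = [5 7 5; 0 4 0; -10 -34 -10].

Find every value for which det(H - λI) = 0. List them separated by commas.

-5, 0, 4

Compute the characteristic polynomial p(s) = det(sI - H).
Expanding the 3×3 determinant: p(s) = s^3 + s^2 - 20s.
Since p(-5) = 0, s = -5 is a root.
Factor out (s + 5): p(s) = (s + 5)·(s^2 - 4s).
The quadratic factors as s·(s - 4).
Eigenvalues: -5, 0, 4.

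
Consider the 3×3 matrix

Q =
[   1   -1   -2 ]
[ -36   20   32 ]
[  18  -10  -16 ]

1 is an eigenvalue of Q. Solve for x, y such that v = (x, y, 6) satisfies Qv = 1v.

-1, -12

We need (Q - 1I)v = 0.
Q - 1I = [[0, -1, -2], [-36, 19, 32], [18, -10, -17]].
Row 1: (0)·x + (-1)·y + (-2)·6 = 0
Row 2: (-36)·x + (19)·y + (32)·6 = 0
Row 3: (18)·x + (-10)·y + (-17)·6 = 0
Solving gives x = -1, y = -12.
Check: Q·(-1, -12, 6) = (-1, -12, 6) = 1·(-1, -12, 6).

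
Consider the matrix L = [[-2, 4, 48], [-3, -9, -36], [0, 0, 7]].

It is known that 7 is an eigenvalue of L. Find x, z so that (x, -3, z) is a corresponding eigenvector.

4, 1

We need (L - 7I)v = 0.
L - 7I = [[-9, 4, 48], [-3, -16, -36], [0, 0, 0]].
Row 1: (-9)·x + (4)·-3 + (48)·z = 0
Row 2: (-3)·x + (-16)·-3 + (-36)·z = 0
Row 3: (0)·x + (0)·-3 + (0)·z = 0
Solving gives x = 4, z = 1.
Check: L·(4, -3, 1) = (28, -21, 7) = 7·(4, -3, 1).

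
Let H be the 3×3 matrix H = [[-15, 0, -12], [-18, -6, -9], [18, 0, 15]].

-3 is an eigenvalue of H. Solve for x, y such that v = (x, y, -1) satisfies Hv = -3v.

We need (H + 3I)v = 0.
H + 3I = [[-12, 0, -12], [-18, -3, -9], [18, 0, 18]].
Row 1: (-12)·x + (0)·y + (-12)·-1 = 0
Row 2: (-18)·x + (-3)·y + (-9)·-1 = 0
Row 3: (18)·x + (0)·y + (18)·-1 = 0
Solving gives x = 1, y = -3.
Check: H·(1, -3, -1) = (-3, 9, 3) = -3·(1, -3, -1).

1, -3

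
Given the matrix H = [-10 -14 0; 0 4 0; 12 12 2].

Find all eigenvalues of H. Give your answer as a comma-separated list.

The characteristic polynomial is p(λ) = det(λI - H).
Expanding the 3×3 determinant: p(λ) = λ^3 + 4λ^2 - 52λ + 80.
Try λ = -10: p(-10) = 0, so -10 is a root.
Factor out (λ + 10): p(λ) = (λ + 10)·(λ^2 - 6λ + 8).
The quadratic factors as (λ - 2)·(λ - 4).
Eigenvalues: -10, 2, 4.

-10, 2, 4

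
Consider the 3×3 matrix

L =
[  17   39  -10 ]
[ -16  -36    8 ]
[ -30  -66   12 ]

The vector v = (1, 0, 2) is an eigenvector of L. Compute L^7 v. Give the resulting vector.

First find the eigenvalue: Lv = (-3, 0, -6) = -3·(1, 0, 2), so λ = -3.
Then L^7 v = λ^7·v = (-3)^7·(1, 0, 2) = -2187·(1, 0, 2) = (-2187, 0, -4374).

(-2187, 0, -4374)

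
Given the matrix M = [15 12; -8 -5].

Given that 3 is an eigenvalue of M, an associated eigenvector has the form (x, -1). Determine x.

We need (M - 3I)v = 0.
M - 3I = [[12, 12], [-8, -8]].
Row 1: (12)·x + (12)·-1 = 0
Row 2: (-8)·x + (-8)·-1 = 0
Solving gives x = 1.
Check: M·(1, -1) = (3, -3) = 3·(1, -1).

1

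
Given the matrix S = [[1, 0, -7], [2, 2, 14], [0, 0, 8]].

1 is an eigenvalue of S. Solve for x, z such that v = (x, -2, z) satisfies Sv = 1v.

1, 0

We need (S - 1I)v = 0.
S - 1I = [[0, 0, -7], [2, 1, 14], [0, 0, 7]].
Row 1: (0)·x + (0)·-2 + (-7)·z = 0
Row 2: (2)·x + (1)·-2 + (14)·z = 0
Row 3: (0)·x + (0)·-2 + (7)·z = 0
Solving gives x = 1, z = 0.
Check: S·(1, -2, 0) = (1, -2, 0) = 1·(1, -2, 0).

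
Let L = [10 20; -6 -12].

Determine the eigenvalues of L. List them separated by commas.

-2, 0

det(L - λI) = (10 - λ)(-12 - λ) - (20)·(-6) = λ^2 + 2λ.
This factors as (λ + 2)·λ = 0.
Eigenvalues: -2, 0.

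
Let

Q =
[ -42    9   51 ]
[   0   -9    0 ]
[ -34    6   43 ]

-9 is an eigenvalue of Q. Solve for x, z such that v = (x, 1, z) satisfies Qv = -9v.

-9, -6

We need (Q + 9I)v = 0.
Q + 9I = [[-33, 9, 51], [0, 0, 0], [-34, 6, 52]].
Row 1: (-33)·x + (9)·1 + (51)·z = 0
Row 2: (0)·x + (0)·1 + (0)·z = 0
Row 3: (-34)·x + (6)·1 + (52)·z = 0
Solving gives x = -9, z = -6.
Check: Q·(-9, 1, -6) = (81, -9, 54) = -9·(-9, 1, -6).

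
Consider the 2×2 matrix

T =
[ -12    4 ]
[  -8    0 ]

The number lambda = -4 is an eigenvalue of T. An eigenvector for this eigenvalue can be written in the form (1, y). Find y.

2

We need (T + 4I)v = 0.
T + 4I = [[-8, 4], [-8, 4]].
Row 1: (-8)·1 + (4)·y = 0
Row 2: (-8)·1 + (4)·y = 0
Solving gives y = 2.
Check: T·(1, 2) = (-4, -8) = -4·(1, 2).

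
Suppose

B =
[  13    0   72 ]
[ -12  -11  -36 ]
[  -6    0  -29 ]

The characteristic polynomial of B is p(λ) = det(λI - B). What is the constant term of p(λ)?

p(λ) = λ^3 + 27λ^2 + 231λ + 605.
The constant term is 605.

605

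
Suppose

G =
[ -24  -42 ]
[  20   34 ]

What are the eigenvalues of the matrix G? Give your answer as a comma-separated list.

det(G - μI) = (-24 - μ)(34 - μ) - (-42)·(20) = μ^2 - 10μ + 24.
This factors as (μ - 4)·(μ - 6) = 0.
Eigenvalues: 4, 6.

4, 6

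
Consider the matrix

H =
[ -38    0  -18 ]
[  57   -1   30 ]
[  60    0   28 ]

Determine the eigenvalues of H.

-8, -2, -1

Set up det(λI - H) = 0.
Cofactor expansion gives p(λ) = λ^3 + 11λ^2 + 26λ + 16.
Since p(-2) = 0, λ = -2 is a root.
Dividing by (λ + 2) leaves λ^2 + 9λ + 8.
The quadratic factors as (λ + 8)·(λ + 1).
Eigenvalues: -8, -2, -1.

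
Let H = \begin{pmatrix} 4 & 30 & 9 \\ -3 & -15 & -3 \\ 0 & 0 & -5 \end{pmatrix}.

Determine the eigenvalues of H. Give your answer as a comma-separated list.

-6, -5, -5

Set up det(λI - H) = 0.
Expanding along the first row, p(λ) = λ^3 + 16λ^2 + 85λ + 150.
Since p(-5) = 0, λ = -5 is a root.
Dividing by (λ + 5) leaves λ^2 + 11λ + 30.
The quadratic factors as (λ + 6)·(λ + 5).
Eigenvalues: -6, -5, -5.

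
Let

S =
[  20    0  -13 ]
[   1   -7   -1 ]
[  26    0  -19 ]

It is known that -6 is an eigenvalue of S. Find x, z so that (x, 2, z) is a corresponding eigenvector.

-2, -4

We need (S + 6I)v = 0.
S + 6I = [[26, 0, -13], [1, -1, -1], [26, 0, -13]].
Row 1: (26)·x + (0)·2 + (-13)·z = 0
Row 2: (1)·x + (-1)·2 + (-1)·z = 0
Row 3: (26)·x + (0)·2 + (-13)·z = 0
Solving gives x = -2, z = -4.
Check: S·(-2, 2, -4) = (12, -12, 24) = -6·(-2, 2, -4).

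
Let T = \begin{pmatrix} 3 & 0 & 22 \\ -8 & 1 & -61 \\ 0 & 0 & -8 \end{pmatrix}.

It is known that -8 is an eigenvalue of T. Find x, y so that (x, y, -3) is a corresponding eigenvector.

6, -15

We need (T + 8I)v = 0.
T + 8I = [[11, 0, 22], [-8, 9, -61], [0, 0, 0]].
Row 1: (11)·x + (0)·y + (22)·-3 = 0
Row 2: (-8)·x + (9)·y + (-61)·-3 = 0
Row 3: (0)·x + (0)·y + (0)·-3 = 0
Solving gives x = 6, y = -15.
Check: T·(6, -15, -3) = (-48, 120, 24) = -8·(6, -15, -3).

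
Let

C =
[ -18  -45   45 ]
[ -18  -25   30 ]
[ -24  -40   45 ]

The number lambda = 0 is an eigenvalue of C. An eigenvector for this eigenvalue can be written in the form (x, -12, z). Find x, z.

We need (C)v = 0.
C = [[-18, -45, 45], [-18, -25, 30], [-24, -40, 45]].
Row 1: (-18)·x + (-45)·-12 + (45)·z = 0
Row 2: (-18)·x + (-25)·-12 + (30)·z = 0
Row 3: (-24)·x + (-40)·-12 + (45)·z = 0
Solving gives x = -10, z = -16.
Check: C·(-10, -12, -16) = (0, 0, 0) = 0·(-10, -12, -16).

-10, -16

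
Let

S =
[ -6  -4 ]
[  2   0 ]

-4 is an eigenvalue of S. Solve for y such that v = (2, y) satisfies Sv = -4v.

-1

We need (S + 4I)v = 0.
S + 4I = [[-2, -4], [2, 4]].
Row 1: (-2)·2 + (-4)·y = 0
Row 2: (2)·2 + (4)·y = 0
Solving gives y = -1.
Check: S·(2, -1) = (-8, 4) = -4·(2, -1).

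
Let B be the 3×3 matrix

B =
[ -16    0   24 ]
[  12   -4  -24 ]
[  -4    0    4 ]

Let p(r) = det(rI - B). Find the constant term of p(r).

128

p(r) = r^3 + 16r^2 + 80r + 128.
The constant term is 128.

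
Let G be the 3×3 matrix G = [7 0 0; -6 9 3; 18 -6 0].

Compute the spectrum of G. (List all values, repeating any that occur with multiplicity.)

The characteristic polynomial is p(λ) = det(λI - G).
Cofactor expansion gives p(λ) = λ^3 - 16λ^2 + 81λ - 126.
Try λ = 3: p(3) = 0, so 3 is a root.
Factor out (λ - 3): p(λ) = (λ - 3)·(λ^2 - 13λ + 42).
The quadratic factors as (λ - 6)·(λ - 7).
Eigenvalues: 3, 6, 7.

3, 6, 7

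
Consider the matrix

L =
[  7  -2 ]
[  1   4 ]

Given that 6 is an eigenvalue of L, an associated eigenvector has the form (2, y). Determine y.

We need (L - 6I)v = 0.
L - 6I = [[1, -2], [1, -2]].
Row 1: (1)·2 + (-2)·y = 0
Row 2: (1)·2 + (-2)·y = 0
Solving gives y = 1.
Check: L·(2, 1) = (12, 6) = 6·(2, 1).

1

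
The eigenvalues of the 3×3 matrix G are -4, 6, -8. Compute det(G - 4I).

If G has eigenvalues -4, 6, -8, then G - 4I has eigenvalues -8, 2, -12.
det(G - 4I) = (-8) · (2) · (-12) = 192.

192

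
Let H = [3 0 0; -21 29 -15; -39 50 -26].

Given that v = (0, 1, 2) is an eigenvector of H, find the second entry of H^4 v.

1

First find the eigenvalue: Hv = (0, -1, -2) = -1·(0, 1, 2), so λ = -1.
Then H^4 v = λ^4·v = (-1)^4·(0, 1, 2) = 1·(0, 1, 2) = (0, 1, 2).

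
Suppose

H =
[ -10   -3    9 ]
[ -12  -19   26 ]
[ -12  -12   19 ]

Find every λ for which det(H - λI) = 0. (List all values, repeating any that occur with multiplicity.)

-7, -2, -1

Set up det(lambda·I - H) = 0.
Cofactor expansion gives p(lambda) = lambda^3 + 10·lambda^2 + 23·lambda + 14.
Rational-root test: lambda = -1 gives p(-1) = 0.
Dividing by (lambda + 1) leaves lambda^2 + 9·lambda + 14.
The quadratic factors as (lambda + 7)·(lambda + 2).
Eigenvalues: -7, -2, -1.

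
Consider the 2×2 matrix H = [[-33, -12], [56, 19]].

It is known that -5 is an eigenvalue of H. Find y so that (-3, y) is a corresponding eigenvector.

7

We need (H + 5I)v = 0.
H + 5I = [[-28, -12], [56, 24]].
Row 1: (-28)·-3 + (-12)·y = 0
Row 2: (56)·-3 + (24)·y = 0
Solving gives y = 7.
Check: H·(-3, 7) = (15, -35) = -5·(-3, 7).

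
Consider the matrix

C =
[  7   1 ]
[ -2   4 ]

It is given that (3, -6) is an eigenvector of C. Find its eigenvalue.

Compute Cv: C·(3, -6) = (15, -30).
Since Cv = λv, compare component 1: 15 = λ·3, so λ = 5.

5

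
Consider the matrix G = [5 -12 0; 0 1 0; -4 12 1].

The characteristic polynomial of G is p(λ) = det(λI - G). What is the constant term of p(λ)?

p(λ) = λ^3 - 7λ^2 + 11λ - 5.
The constant term is -5.

-5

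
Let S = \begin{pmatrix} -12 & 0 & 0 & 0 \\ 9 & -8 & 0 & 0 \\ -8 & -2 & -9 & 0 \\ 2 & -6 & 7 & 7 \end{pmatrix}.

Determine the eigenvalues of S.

-12, -9, -8, 7

S is lower triangular, so its eigenvalues are the diagonal entries.
Diagonal: -12, -8, -9, 7.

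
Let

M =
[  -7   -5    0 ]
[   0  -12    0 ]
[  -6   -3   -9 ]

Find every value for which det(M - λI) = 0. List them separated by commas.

Set up det(tI - M) = 0.
Expanding along the first row, p(t) = t^3 + 28t^2 + 255t + 756.
Try t = -12: p(-12) = 0, so -12 is a root.
Dividing by (t + 12) leaves t^2 + 16t + 63.
The quadratic factors as (t + 9)·(t + 7).
Eigenvalues: -12, -9, -7.

-12, -9, -7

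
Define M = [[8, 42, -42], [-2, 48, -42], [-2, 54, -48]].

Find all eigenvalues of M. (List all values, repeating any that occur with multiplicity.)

-6, 6, 8

Compute the characteristic polynomial p(s) = det(sI - M).
Cofactor expansion gives p(s) = s^3 - 8s^2 - 36s + 288.
Rational-root test: s = 6 gives p(6) = 0.
Factor out (s - 6): p(s) = (s - 6)·(s^2 - 2s - 48).
The quadratic factors as (s + 6)·(s - 8).
Eigenvalues: -6, 6, 8.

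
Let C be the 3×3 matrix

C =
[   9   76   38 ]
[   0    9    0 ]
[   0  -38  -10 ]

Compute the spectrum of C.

Set up det(rI - C) = 0.
Expanding the 3×3 determinant: p(r) = r^3 - 8r^2 - 99r + 810.
Rational-root test: r = -10 gives p(-10) = 0.
Dividing by (r + 10) leaves r^2 - 18r + 81.
The quadratic factor is (r - 9)^2.
Eigenvalues: -10, 9, 9.

-10, 9, 9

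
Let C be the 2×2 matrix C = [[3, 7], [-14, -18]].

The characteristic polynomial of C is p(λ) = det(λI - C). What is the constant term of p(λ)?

p(λ) = λ^2 + 15λ + 44.
The constant term is 44.

44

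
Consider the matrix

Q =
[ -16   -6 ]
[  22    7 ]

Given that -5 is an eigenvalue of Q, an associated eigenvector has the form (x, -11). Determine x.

6

We need (Q + 5I)v = 0.
Q + 5I = [[-11, -6], [22, 12]].
Row 1: (-11)·x + (-6)·-11 = 0
Row 2: (22)·x + (12)·-11 = 0
Solving gives x = 6.
Check: Q·(6, -11) = (-30, 55) = -5·(6, -11).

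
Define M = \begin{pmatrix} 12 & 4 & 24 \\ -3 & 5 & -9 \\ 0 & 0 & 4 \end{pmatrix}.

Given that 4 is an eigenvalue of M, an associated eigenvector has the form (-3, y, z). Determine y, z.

0, 1

We need (M - 4I)v = 0.
M - 4I = [[8, 4, 24], [-3, 1, -9], [0, 0, 0]].
Row 1: (8)·-3 + (4)·y + (24)·z = 0
Row 2: (-3)·-3 + (1)·y + (-9)·z = 0
Row 3: (0)·-3 + (0)·y + (0)·z = 0
Solving gives y = 0, z = 1.
Check: M·(-3, 0, 1) = (-12, 0, 4) = 4·(-3, 0, 1).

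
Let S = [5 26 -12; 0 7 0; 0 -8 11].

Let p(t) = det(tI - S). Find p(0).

-385

p(0) = det(0·I − S) = det(−S) = (−1)^3·det(S).
det(S) = 385, so p(0) = -385.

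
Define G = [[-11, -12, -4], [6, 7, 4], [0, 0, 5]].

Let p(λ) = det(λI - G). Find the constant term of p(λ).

25

p(λ) = λ^3 - λ^2 - 25λ + 25.
The constant term is 25.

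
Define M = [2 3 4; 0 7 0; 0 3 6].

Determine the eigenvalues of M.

Set up det(λI - M) = 0.
Expanding the 3×3 determinant: p(λ) = λ^3 - 15λ^2 + 68λ - 84.
Try λ = 2: p(2) = 0, so 2 is a root.
Dividing by (λ - 2) leaves λ^2 - 13λ + 42.
The quadratic factors as (λ - 6)·(λ - 7).
Eigenvalues: 2, 6, 7.

2, 6, 7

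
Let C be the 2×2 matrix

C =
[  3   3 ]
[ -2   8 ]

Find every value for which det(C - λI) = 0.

5, 6

det(C - λI) = (3 - λ)(8 - λ) - (3)·(-2) = λ^2 - 11λ + 30.
This factors as (λ - 5)·(λ - 6) = 0.
Eigenvalues: 5, 6.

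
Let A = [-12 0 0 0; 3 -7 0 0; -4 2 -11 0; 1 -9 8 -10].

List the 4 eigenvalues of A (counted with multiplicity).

A is lower triangular, so its eigenvalues are the diagonal entries.
Diagonal: -12, -7, -11, -10.

-12, -11, -10, -7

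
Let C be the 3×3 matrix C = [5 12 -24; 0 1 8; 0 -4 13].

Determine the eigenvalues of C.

5, 5, 9

Set up det(sI - C) = 0.
Cofactor expansion gives p(s) = s^3 - 19s^2 + 115s - 225.
Rational-root test: s = 5 gives p(5) = 0.
Dividing by (s - 5) leaves s^2 - 14s + 45.
The quadratic factors as (s - 5)·(s - 9).
Eigenvalues: 5, 5, 9.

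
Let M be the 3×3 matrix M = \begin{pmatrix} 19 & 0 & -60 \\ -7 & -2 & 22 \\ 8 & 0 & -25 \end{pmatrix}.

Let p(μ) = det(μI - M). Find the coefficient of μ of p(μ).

17

p(μ) = μ^3 + 8μ^2 + 17μ + 10.
The coefficient of μ is 17.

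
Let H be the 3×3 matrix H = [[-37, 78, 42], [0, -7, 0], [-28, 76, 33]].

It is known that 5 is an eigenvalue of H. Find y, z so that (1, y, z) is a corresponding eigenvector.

0, 1

We need (H - 5I)v = 0.
H - 5I = [[-42, 78, 42], [0, -12, 0], [-28, 76, 28]].
Row 1: (-42)·1 + (78)·y + (42)·z = 0
Row 2: (0)·1 + (-12)·y + (0)·z = 0
Row 3: (-28)·1 + (76)·y + (28)·z = 0
Solving gives y = 0, z = 1.
Check: H·(1, 0, 1) = (5, 0, 5) = 5·(1, 0, 1).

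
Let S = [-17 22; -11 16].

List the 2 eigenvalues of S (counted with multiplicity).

-6, 5

det(S - λI) = (-17 - λ)(16 - λ) - (22)·(-11) = λ^2 + λ - 30.
This factors as (λ + 6)·(λ - 5) = 0.
Eigenvalues: -6, 5.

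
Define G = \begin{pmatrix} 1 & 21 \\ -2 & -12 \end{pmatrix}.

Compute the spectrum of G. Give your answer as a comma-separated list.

det(G - tI) = (1 - t)(-12 - t) - (21)·(-2) = t^2 + 11t + 30.
This factors as (t + 6)·(t + 5) = 0.
Eigenvalues: -6, -5.

-6, -5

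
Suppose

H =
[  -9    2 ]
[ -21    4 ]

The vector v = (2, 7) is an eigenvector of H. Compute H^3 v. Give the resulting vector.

First find the eigenvalue: Hv = (-4, -14) = -2·(2, 7), so λ = -2.
Then H^3 v = λ^3·v = (-2)^3·(2, 7) = -8·(2, 7) = (-16, -56).

(-16, -56)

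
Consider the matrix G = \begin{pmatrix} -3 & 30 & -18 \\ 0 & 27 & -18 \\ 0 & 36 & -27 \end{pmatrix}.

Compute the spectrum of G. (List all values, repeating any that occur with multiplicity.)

-9, -3, 9

The characteristic polynomial is p(t) = det(tI - G).
Expanding along the first row, p(t) = t^3 + 3t^2 - 81t - 243.
Since p(-9) = 0, t = -9 is a root.
Dividing by (t + 9) leaves t^2 - 6t - 27.
The quadratic factors as (t + 3)·(t - 9).
Eigenvalues: -9, -3, 9.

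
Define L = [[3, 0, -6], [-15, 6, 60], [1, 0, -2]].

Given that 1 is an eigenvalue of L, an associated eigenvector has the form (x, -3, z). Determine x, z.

3, 1

We need (L - 1I)v = 0.
L - 1I = [[2, 0, -6], [-15, 5, 60], [1, 0, -3]].
Row 1: (2)·x + (0)·-3 + (-6)·z = 0
Row 2: (-15)·x + (5)·-3 + (60)·z = 0
Row 3: (1)·x + (0)·-3 + (-3)·z = 0
Solving gives x = 3, z = 1.
Check: L·(3, -3, 1) = (3, -3, 1) = 1·(3, -3, 1).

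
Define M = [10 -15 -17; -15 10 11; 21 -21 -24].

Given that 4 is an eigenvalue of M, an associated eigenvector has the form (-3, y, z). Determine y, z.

We need (M - 4I)v = 0.
M - 4I = [[6, -15, -17], [-15, 6, 11], [21, -21, -28]].
Row 1: (6)·-3 + (-15)·y + (-17)·z = 0
Row 2: (-15)·-3 + (6)·y + (11)·z = 0
Row 3: (21)·-3 + (-21)·y + (-28)·z = 0
Solving gives y = 9, z = -9.
Check: M·(-3, 9, -9) = (-12, 36, -36) = 4·(-3, 9, -9).

9, -9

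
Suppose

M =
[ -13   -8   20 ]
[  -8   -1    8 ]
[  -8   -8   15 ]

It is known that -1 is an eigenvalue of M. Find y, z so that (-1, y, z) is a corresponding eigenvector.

We need (M + 1I)v = 0.
M + 1I = [[-12, -8, 20], [-8, 0, 8], [-8, -8, 16]].
Row 1: (-12)·-1 + (-8)·y + (20)·z = 0
Row 2: (-8)·-1 + (0)·y + (8)·z = 0
Row 3: (-8)·-1 + (-8)·y + (16)·z = 0
Solving gives y = -1, z = -1.
Check: M·(-1, -1, -1) = (1, 1, 1) = -1·(-1, -1, -1).

-1, -1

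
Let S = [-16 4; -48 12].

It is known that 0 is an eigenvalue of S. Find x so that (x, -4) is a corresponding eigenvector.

We need (S)v = 0.
S = [[-16, 4], [-48, 12]].
Row 1: (-16)·x + (4)·-4 = 0
Row 2: (-48)·x + (12)·-4 = 0
Solving gives x = -1.
Check: S·(-1, -4) = (0, 0) = 0·(-1, -4).

-1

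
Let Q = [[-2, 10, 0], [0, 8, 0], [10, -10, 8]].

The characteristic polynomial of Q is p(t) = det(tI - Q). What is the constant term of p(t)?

128

p(t) = t^3 - 14t^2 + 32t + 128.
The constant term is 128.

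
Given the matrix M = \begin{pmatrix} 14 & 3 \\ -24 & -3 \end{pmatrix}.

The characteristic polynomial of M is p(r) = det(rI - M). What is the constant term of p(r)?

p(r) = r^2 - 11r + 30.
The constant term is 30.

30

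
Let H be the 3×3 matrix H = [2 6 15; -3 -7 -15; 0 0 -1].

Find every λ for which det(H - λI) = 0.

Compute the characteristic polynomial p(r) = det(rI - H).
Expanding the 3×3 determinant: p(r) = r^3 + 6r^2 + 9r + 4.
Rational-root test: r = -1 gives p(-1) = 0.
Factor out (r + 1): p(r) = (r + 1)·(r^2 + 5r + 4).
The quadratic factors as (r + 4)·(r + 1).
Eigenvalues: -4, -1, -1.

-4, -1, -1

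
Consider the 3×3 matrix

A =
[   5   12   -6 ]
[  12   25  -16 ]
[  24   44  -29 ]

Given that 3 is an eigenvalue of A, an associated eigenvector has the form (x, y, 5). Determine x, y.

3, 2

We need (A - 3I)v = 0.
A - 3I = [[2, 12, -6], [12, 22, -16], [24, 44, -32]].
Row 1: (2)·x + (12)·y + (-6)·5 = 0
Row 2: (12)·x + (22)·y + (-16)·5 = 0
Row 3: (24)·x + (44)·y + (-32)·5 = 0
Solving gives x = 3, y = 2.
Check: A·(3, 2, 5) = (9, 6, 15) = 3·(3, 2, 5).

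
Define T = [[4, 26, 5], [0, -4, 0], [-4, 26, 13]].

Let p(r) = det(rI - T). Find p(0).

p(0) = det(0·I − T) = det(−T) = (−1)^3·det(T).
det(T) = -288, so p(0) = 288.

288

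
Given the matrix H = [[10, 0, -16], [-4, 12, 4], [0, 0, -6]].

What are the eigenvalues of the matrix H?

Set up det(lambda·I - H) = 0.
Expanding the 3×3 determinant: p(lambda) = lambda^3 - 16·lambda^2 - 12·lambda + 720.
Rational-root test: lambda = -6 gives p(-6) = 0.
Dividing by (lambda + 6) leaves lambda^2 - 22·lambda + 120.
The quadratic factors as (lambda - 10)·(lambda - 12).
Eigenvalues: -6, 10, 12.

-6, 10, 12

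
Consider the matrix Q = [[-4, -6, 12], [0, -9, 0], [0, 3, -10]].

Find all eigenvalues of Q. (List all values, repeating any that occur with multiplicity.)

Compute the characteristic polynomial p(μ) = det(μI - Q).
Cofactor expansion gives p(μ) = μ^3 + 23μ^2 + 166μ + 360.
Try μ = -4: p(-4) = 0, so -4 is a root.
Factor out (μ + 4): p(μ) = (μ + 4)·(μ^2 + 19μ + 90).
The quadratic factors as (μ + 10)·(μ + 9).
Eigenvalues: -10, -9, -4.

-10, -9, -4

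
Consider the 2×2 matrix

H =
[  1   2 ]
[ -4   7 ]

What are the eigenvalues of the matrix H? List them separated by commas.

det(H - μI) = (1 - μ)(7 - μ) - (2)·(-4) = μ^2 - 8μ + 15.
This factors as (μ - 3)·(μ - 5) = 0.
Eigenvalues: 3, 5.

3, 5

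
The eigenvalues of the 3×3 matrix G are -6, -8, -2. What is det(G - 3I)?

If G has eigenvalues -6, -8, -2, then G - 3I has eigenvalues -9, -11, -5.
det(G - 3I) = (-9) · (-11) · (-5) = -495.

-495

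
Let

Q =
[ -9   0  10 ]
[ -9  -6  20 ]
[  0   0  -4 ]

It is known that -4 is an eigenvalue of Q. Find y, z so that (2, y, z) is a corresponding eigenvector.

We need (Q + 4I)v = 0.
Q + 4I = [[-5, 0, 10], [-9, -2, 20], [0, 0, 0]].
Row 1: (-5)·2 + (0)·y + (10)·z = 0
Row 2: (-9)·2 + (-2)·y + (20)·z = 0
Row 3: (0)·2 + (0)·y + (0)·z = 0
Solving gives y = 1, z = 1.
Check: Q·(2, 1, 1) = (-8, -4, -4) = -4·(2, 1, 1).

1, 1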